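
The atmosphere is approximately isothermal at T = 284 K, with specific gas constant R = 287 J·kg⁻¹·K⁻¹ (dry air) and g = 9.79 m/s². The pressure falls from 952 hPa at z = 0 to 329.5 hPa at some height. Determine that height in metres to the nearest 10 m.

z ≈ 8830 m

Scale height: H = RT/g = 287 × 284 / 9.79 = 8325.6 m.
Invert the barometric formula: z = H ln(P₀/P).
P₀/P = 952/329.5 = 2.8892; ln(2.8892) = 1.0610.
z = 8325.6 × 1.0610 = 8833.5 m.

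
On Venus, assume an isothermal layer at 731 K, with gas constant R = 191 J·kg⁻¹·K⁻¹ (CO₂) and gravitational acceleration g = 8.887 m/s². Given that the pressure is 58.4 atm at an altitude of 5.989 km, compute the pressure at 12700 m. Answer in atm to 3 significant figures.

P ≈ 38.1 atm

Scale height: H = RT/g = 191 × 731 / 8.887 = 15711 m.
Between two levels, P₂ = P₁ exp(−Δz/H) with Δz = z₂ − z₁.
Δz = 12700 − 5989.0 = 6711.0 m; Δz/H = 6711.0/15711 = 0.42715.
P₂ = 58.4 × exp(−0.42715) = 58.4 × 0.65237 = 38.098 atm.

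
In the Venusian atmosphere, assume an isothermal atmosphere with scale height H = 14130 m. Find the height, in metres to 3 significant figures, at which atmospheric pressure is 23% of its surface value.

Set P/P₀ = exp(−z/H) = 0.23, so z = −H ln(0.23).
−ln(0.23) = 1.4697; z = 14130 × 1.4697 = 20767 m.

z ≈ 20800 m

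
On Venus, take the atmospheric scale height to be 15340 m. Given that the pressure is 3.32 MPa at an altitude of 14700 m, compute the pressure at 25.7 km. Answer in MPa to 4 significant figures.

Between two levels, P₂ = P₁ exp(−Δz/H) with Δz = z₂ − z₁.
Δz = 25700 − 14700 = 11000 m; Δz/H = 11000/15340 = 0.71708.
P₂ = 3.32 × exp(−0.71708) = 3.32 × 0.48818 = 1.6208 MPa.

P ≈ 1.621 MPa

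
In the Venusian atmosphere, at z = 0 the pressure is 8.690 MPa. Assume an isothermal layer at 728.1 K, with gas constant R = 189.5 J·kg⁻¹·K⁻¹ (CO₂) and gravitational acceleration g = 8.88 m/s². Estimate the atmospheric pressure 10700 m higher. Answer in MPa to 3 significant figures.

P ≈ 4.36 MPa

Scale height: H = RT/g = 189.5 × 728.1 / 8.88 = 15538 m.
Barometric formula: P = P₀ exp(−z/H).
z/H = 10700/15538 = 0.68863; exp(−0.68863) = 0.50226.
P = 8.690 × 0.50226 = 4.3646 MPa.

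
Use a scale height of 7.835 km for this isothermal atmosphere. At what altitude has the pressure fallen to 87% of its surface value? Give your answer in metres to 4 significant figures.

z ≈ 1091 m

Set P/P₀ = exp(−z/H) = 0.87, so z = −H ln(0.87).
−ln(0.87) = 0.13926; z = 7835.0 × 0.13926 = 1091.1 m.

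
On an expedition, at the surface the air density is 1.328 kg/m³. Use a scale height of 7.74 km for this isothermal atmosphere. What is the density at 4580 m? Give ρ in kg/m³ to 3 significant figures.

ρ ≈ 0.735 kg/m³

In an isothermal atmosphere, density decays like pressure: ρ = ρ₀ exp(−z/H).
z/H = 4580.0/7740.0 = 0.59173; exp(−0.59173) = 0.55337.
ρ = 1.328 × 0.55337 = 0.73488 kg/m³.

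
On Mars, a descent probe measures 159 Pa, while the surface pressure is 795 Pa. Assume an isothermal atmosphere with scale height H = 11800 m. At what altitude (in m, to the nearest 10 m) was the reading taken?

z ≈ 18990 m

Invert the barometric formula: z = H ln(P₀/P).
P₀/P = 795/159 = 5.0000; ln(5.0000) = 1.6094.
z = 11800 × 1.6094 = 18991 m.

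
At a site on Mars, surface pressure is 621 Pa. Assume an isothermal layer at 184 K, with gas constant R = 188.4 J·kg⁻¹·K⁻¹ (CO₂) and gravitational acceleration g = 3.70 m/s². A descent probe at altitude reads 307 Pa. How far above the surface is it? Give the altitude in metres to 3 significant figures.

z ≈ 6600 m

Scale height: H = RT/g = 188.4 × 184 / 3.70 = 9369.1 m.
Invert the barometric formula: z = H ln(P₀/P).
P₀/P = 621/307 = 2.0228; ln(2.0228) = 0.70448.
z = 9369.1 × 0.70448 = 6600.3 m.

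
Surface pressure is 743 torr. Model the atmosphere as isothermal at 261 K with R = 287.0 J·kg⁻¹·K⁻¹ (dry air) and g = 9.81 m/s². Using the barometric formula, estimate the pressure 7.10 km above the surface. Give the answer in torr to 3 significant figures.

P ≈ 293 torr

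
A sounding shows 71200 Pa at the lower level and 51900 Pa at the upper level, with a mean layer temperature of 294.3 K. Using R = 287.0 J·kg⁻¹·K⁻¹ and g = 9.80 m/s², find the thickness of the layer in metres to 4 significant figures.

Δz ≈ 2725 m

Hypsometric equation: Δz = (R T̄/g) ln(P₁/P₂).
R T̄/g = 287.0 × 294.3 / 9.80 = 8618.8 m.
ln(71200/51900) = ln(1.3719) = 0.31620.
Δz = 8618.8 × 0.31620 = 2725.3 m.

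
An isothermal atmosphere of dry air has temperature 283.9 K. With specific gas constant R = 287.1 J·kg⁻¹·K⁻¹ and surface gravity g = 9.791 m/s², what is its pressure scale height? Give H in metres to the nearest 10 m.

H ≈ 8320 m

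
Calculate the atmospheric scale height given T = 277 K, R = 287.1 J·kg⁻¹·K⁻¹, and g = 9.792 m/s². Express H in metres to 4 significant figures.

H ≈ 8122 m

The scale height of an isothermal atmosphere is H = RT/g.
H = 287.1 × 277 / 9.792 = 79527/9.792 = 8121.6 m.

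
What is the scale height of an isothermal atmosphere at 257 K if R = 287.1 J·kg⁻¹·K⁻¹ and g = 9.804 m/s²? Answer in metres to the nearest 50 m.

H ≈ 7550 m

The scale height of an isothermal atmosphere is H = RT/g.
H = 287.1 × 257 / 9.804 = 73785/9.804 = 7526.0 m.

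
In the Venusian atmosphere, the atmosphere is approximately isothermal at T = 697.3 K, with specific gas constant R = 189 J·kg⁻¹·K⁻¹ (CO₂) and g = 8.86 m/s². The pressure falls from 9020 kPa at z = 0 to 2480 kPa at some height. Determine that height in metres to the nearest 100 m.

z ≈ 19200 m

Scale height: H = RT/g = 189 × 697.3 / 8.86 = 14875 m.
Invert the barometric formula: z = H ln(P₀/P).
P₀/P = 9020/2480 = 3.6371; ln(3.6371) = 1.2912.
z = 14875 × 1.2912 = 19207 m.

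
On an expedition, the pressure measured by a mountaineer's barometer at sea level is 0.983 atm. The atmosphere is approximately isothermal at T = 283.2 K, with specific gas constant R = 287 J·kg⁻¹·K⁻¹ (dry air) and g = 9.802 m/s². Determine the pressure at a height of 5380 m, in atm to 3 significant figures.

P ≈ 0.514 atm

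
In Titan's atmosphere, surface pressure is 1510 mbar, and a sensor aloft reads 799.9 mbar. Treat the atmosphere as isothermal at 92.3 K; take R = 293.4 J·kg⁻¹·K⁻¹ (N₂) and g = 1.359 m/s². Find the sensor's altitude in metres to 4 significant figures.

z ≈ 12660 m

Scale height: H = RT/g = 293.4 × 92.3 / 1.359 = 19927 m.
Invert the barometric formula: z = H ln(P₀/P).
P₀/P = 1510/799.9 = 1.8877; ln(1.8877) = 0.63536.
z = 19927 × 0.63536 = 12661 m.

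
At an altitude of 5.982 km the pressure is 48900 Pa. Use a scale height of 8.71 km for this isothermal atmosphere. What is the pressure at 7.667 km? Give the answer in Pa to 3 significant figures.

P ≈ 40300 Pa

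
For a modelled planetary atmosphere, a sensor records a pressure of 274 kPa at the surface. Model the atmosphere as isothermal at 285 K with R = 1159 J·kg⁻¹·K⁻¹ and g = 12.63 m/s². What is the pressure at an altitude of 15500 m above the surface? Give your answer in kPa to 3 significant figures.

P ≈ 151 kPa

Scale height: H = RT/g = 1159 × 285 / 12.63 = 26153 m.
Barometric formula: P = P₀ exp(−z/H).
z/H = 15500/26153 = 0.59267; exp(−0.59267) = 0.55285.
P = 274 × 0.55285 = 151.48 kPa.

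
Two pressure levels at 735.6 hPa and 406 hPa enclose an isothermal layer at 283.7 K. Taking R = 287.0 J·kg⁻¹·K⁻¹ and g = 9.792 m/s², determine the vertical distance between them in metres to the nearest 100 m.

Hypsometric equation: Δz = (R T̄/g) ln(P₁/P₂).
R T̄/g = 287.0 × 283.7 / 9.792 = 8315.1 m.
ln(735.6/406) = ln(1.8118) = 0.59432.
Δz = 8315.1 × 0.59432 = 4941.8 m.

Δz ≈ 4900 m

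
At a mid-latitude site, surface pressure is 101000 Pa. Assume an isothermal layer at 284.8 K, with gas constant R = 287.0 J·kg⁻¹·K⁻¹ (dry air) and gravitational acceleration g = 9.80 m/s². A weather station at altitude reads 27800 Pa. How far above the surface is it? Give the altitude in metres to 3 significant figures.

Scale height: H = RT/g = 287.0 × 284.8 / 9.80 = 8340.6 m.
Invert the barometric formula: z = H ln(P₀/P).
P₀/P = 101000/27800 = 3.6331; ln(3.6331) = 1.2901.
z = 8340.6 × 1.2901 = 10760 m.

z ≈ 10800 m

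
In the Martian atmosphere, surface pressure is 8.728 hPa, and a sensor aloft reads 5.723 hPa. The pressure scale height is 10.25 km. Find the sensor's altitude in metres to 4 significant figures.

z ≈ 4326 m

Invert the barometric formula: z = H ln(P₀/P).
P₀/P = 8.728/5.723 = 1.5251; ln(1.5251) = 0.42206.
z = 10250 × 0.42206 = 4326.1 m.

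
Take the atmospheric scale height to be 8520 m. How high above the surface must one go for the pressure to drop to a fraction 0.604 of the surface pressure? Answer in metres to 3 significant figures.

z ≈ 4300 m

Set P/P₀ = exp(−z/H) = 0.604, so z = −H ln(0.604).
−ln(0.604) = 0.50418; z = 8520.0 × 0.50418 = 4295.6 m.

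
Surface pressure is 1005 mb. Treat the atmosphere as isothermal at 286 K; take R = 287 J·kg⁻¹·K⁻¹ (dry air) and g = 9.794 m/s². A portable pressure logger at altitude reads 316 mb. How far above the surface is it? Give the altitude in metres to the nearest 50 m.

z ≈ 9700 m

Scale height: H = RT/g = 287 × 286 / 9.794 = 8380.8 m.
Invert the barometric formula: z = H ln(P₀/P).
P₀/P = 1005/316 = 3.1804; ln(3.1804) = 1.1570.
z = 8380.8 × 1.1570 = 9696.6 m.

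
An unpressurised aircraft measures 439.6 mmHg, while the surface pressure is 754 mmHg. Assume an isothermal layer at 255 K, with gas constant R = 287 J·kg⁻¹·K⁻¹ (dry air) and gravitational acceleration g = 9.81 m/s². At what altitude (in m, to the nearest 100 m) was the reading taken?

z ≈ 4000 m

Scale height: H = RT/g = 287 × 255 / 9.81 = 7460.2 m.
Invert the barometric formula: z = H ln(P₀/P).
P₀/P = 754/439.6 = 1.7152; ln(1.7152) = 0.53953.
z = 7460.2 × 0.53953 = 4025.0 m.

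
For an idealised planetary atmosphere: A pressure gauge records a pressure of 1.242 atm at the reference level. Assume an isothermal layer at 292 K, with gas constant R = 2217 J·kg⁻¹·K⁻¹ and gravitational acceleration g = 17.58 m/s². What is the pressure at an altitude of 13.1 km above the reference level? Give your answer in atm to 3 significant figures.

P ≈ 0.870 atm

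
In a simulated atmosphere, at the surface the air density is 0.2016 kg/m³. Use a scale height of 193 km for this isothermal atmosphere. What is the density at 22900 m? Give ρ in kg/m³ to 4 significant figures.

ρ ≈ 0.1790 kg/m³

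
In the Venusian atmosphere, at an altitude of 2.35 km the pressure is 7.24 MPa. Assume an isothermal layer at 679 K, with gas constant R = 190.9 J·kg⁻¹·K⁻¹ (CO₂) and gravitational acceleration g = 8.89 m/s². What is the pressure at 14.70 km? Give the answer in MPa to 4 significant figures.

Scale height: H = RT/g = 190.9 × 679 / 8.89 = 14581 m.
Between two levels, P₂ = P₁ exp(−Δz/H) with Δz = z₂ − z₁.
Δz = 14700 − 2350.0 = 12350 m; Δz/H = 12350/14581 = 0.84699.
P₂ = 7.24 × exp(−0.84699) = 7.24 × 0.42870 = 3.1038 MPa.

P ≈ 3.104 MPa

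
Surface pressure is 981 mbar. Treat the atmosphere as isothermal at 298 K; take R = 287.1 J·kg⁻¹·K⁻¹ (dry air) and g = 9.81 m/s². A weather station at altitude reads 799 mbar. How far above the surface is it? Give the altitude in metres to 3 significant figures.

Scale height: H = RT/g = 287.1 × 298 / 9.81 = 8721.3 m.
Invert the barometric formula: z = H ln(P₀/P).
P₀/P = 981/799 = 1.2278; ln(1.2278) = 0.20522.
z = 8721.3 × 0.20522 = 1789.8 m.

z ≈ 1790 m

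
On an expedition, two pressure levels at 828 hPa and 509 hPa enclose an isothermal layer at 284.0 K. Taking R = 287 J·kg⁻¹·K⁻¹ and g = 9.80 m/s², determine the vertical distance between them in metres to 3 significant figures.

Δz ≈ 4050 m

Hypsometric equation: Δz = (R T̄/g) ln(P₁/P₂).
R T̄/g = 287 × 284.0 / 9.80 = 8317.1 m.
ln(828/509) = ln(1.6267) = 0.48655.
Δz = 8317.1 × 0.48655 = 4046.7 m.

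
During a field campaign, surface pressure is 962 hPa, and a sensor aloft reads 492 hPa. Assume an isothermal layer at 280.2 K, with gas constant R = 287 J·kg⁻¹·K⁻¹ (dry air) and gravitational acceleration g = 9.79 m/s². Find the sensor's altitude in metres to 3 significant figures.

z ≈ 5510 m

Scale height: H = RT/g = 287 × 280.2 / 9.79 = 8214.2 m.
Invert the barometric formula: z = H ln(P₀/P).
P₀/P = 962/492 = 1.9553; ln(1.9553) = 0.67054.
z = 8214.2 × 0.67054 = 5507.9 m.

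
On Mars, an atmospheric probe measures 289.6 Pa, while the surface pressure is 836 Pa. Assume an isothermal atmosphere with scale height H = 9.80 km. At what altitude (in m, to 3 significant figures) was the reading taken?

Invert the barometric formula: z = H ln(P₀/P).
P₀/P = 836/289.6 = 2.8867; ln(2.8867) = 1.0601.
z = 9800.0 × 1.0601 = 10389 m.

z ≈ 10400 m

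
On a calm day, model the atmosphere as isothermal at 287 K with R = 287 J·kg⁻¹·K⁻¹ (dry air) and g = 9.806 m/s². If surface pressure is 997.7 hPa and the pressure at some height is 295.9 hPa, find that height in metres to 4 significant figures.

Scale height: H = RT/g = 287 × 287 / 9.806 = 8399.9 m.
Invert the barometric formula: z = H ln(P₀/P).
P₀/P = 997.7/295.9 = 3.3717; ln(3.3717) = 1.2154.
z = 8399.9 × 1.2154 = 10209 m.

z ≈ 10210 m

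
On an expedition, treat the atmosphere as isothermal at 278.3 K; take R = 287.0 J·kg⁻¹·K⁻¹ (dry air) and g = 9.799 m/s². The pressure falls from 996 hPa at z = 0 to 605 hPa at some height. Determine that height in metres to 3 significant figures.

Scale height: H = RT/g = 287.0 × 278.3 / 9.799 = 8151.0 m.
Invert the barometric formula: z = H ln(P₀/P).
P₀/P = 996/605 = 1.6463; ln(1.6463) = 0.49853.
z = 8151.0 × 0.49853 = 4063.5 m.

z ≈ 4060 m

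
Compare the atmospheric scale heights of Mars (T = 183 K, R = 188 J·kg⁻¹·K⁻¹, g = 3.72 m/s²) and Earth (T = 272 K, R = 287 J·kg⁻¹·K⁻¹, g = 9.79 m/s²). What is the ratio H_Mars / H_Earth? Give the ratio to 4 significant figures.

H_Mars/H_Earth ≈ 1.160

H = RT/g for each body.
H_Mars = 188 × 183 / 3.72 = 9248.4 m.
H_Earth = 287 × 272 / 9.79 = 7973.9 m.
H_Mars/H_Earth = 9248.4/7973.9 = 1.1598.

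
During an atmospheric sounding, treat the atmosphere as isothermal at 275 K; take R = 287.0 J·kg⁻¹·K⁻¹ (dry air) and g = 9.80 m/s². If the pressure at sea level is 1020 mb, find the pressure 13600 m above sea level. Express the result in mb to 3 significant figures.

Scale height: H = RT/g = 287.0 × 275 / 9.80 = 8053.6 m.
Barometric formula: P = P₀ exp(−z/H).
z/H = 13600/8053.6 = 1.6887; exp(−1.6887) = 0.18476.
P = 1020 × 0.18476 = 188.46 mb.

P ≈ 188 mb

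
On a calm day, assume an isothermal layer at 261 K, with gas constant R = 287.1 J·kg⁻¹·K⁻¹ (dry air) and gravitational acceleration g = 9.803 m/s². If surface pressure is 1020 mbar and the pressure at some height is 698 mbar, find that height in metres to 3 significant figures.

z ≈ 2900 m

Scale height: H = RT/g = 287.1 × 261 / 9.803 = 7643.9 m.
Invert the barometric formula: z = H ln(P₀/P).
P₀/P = 1020/698 = 1.4613; ln(1.4613) = 0.37933.
z = 7643.9 × 0.37933 = 2899.6 m.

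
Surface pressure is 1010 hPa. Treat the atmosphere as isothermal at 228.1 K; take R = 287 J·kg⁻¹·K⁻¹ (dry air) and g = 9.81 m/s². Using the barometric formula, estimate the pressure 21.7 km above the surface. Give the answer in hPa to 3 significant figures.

P ≈ 39.1 hPa

Scale height: H = RT/g = 287 × 228.1 / 9.81 = 6673.3 m.
Barometric formula: P = P₀ exp(−z/H).
z/H = 21700/6673.3 = 3.2518; exp(−3.2518) = 0.038704.
P = 1010 × 0.038704 = 39.091 hPa.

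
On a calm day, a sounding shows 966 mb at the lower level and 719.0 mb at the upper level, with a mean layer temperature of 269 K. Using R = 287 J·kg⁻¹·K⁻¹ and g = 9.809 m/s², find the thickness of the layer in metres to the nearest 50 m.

Hypsometric equation: Δz = (R T̄/g) ln(P₁/P₂).
R T̄/g = 287 × 269 / 9.809 = 7870.6 m.
ln(966/719.0) = ln(1.3435) = 0.29528.
Δz = 7870.6 × 0.29528 = 2324.0 m.

Δz ≈ 2300 m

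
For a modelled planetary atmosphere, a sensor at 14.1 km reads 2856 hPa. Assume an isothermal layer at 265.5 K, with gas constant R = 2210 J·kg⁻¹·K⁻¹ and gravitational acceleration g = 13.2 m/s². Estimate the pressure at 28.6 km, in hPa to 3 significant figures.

Scale height: H = RT/g = 2210 × 265.5 / 13.2 = 44451 m.
Between two levels, P₂ = P₁ exp(−Δz/H) with Δz = z₂ − z₁.
Δz = 28600 − 14100 = 14500 m; Δz/H = 14500/44451 = 0.32620.
P₂ = 2856 × exp(−0.32620) = 2856 × 0.72166 = 2061.1 hPa.

P ≈ 2060 hPa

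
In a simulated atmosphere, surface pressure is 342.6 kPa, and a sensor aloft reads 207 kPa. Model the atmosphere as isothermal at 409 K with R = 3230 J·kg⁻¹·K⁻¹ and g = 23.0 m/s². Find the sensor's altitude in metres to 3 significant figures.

Scale height: H = RT/g = 3230 × 409 / 23.0 = 57438 m.
Invert the barometric formula: z = H ln(P₀/P).
P₀/P = 342.6/207 = 1.6551; ln(1.6551) = 0.50386.
z = 57438 × 0.50386 = 28941 m.

z ≈ 28900 m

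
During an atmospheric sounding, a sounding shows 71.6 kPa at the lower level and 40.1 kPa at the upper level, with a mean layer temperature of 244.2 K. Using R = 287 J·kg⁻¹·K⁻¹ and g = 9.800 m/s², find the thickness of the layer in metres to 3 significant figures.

Δz ≈ 4150 m

Hypsometric equation: Δz = (R T̄/g) ln(P₁/P₂).
R T̄/g = 287 × 244.2 / 9.800 = 7151.6 m.
ln(71.6/40.1) = ln(1.7855) = 0.57970.
Δz = 7151.6 × 0.57970 = 4145.8 m.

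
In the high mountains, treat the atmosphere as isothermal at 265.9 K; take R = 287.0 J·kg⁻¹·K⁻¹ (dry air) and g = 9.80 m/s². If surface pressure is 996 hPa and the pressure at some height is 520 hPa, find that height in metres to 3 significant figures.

Scale height: H = RT/g = 287.0 × 265.9 / 9.80 = 7787.1 m.
Invert the barometric formula: z = H ln(P₀/P).
P₀/P = 996/520 = 1.9154; ln(1.9154) = 0.64993.
z = 7787.1 × 0.64993 = 5061.1 m.

z ≈ 5060 m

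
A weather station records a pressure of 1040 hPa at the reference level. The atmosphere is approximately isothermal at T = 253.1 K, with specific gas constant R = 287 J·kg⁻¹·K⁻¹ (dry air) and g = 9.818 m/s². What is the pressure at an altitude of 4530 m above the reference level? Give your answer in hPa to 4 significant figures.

Scale height: H = RT/g = 287 × 253.1 / 9.818 = 7398.6 m.
Barometric formula: P = P₀ exp(−z/H).
z/H = 4530.0/7398.6 = 0.61228; exp(−0.61228) = 0.54211.
P = 1040 × 0.54211 = 563.79 hPa.

P ≈ 563.8 hPa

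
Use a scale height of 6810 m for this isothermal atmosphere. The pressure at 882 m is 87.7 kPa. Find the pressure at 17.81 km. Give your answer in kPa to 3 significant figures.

Between two levels, P₂ = P₁ exp(−Δz/H) with Δz = z₂ − z₁.
Δz = 17810 − 882.00 = 16928 m; Δz/H = 16928/6810.0 = 2.4858.
P₂ = 87.7 × exp(−2.4858) = 87.7 × 0.083259 = 7.3018 kPa.

P ≈ 7.30 kPa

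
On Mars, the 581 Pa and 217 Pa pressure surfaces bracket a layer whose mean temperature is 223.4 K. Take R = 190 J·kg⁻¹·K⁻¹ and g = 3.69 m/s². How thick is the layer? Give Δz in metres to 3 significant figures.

Hypsometric equation: Δz = (R T̄/g) ln(P₁/P₂).
R T̄/g = 190 × 223.4 / 3.69 = 11503 m.
ln(581/217) = ln(2.6774) = 0.98485.
Δz = 11503 × 0.98485 = 11329 m.

Δz ≈ 11300 m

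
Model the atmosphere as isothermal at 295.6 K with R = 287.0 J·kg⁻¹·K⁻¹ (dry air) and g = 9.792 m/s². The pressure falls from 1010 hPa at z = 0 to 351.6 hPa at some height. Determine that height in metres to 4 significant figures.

z ≈ 9142 m

Scale height: H = RT/g = 287.0 × 295.6 / 9.792 = 8663.9 m.
Invert the barometric formula: z = H ln(P₀/P).
P₀/P = 1010/351.6 = 2.8726; ln(2.8726) = 1.0552.
z = 8663.9 × 1.0552 = 9142.1 m.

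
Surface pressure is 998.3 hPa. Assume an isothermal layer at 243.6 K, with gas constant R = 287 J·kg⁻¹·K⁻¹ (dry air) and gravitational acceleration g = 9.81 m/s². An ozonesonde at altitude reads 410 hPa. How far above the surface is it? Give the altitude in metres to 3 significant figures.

z ≈ 6340 m

Scale height: H = RT/g = 287 × 243.6 / 9.81 = 7126.7 m.
Invert the barometric formula: z = H ln(P₀/P).
P₀/P = 998.3/410 = 2.4349; ln(2.4349) = 0.88991.
z = 7126.7 × 0.88991 = 6342.1 m.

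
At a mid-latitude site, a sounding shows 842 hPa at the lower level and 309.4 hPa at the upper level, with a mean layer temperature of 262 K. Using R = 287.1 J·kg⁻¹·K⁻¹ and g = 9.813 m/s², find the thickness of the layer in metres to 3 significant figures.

Hypsometric equation: Δz = (R T̄/g) ln(P₁/P₂).
R T̄/g = 287.1 × 262 / 9.813 = 7665.4 m.
ln(842/309.4) = ln(2.7214) = 1.0011.
Δz = 7665.4 × 1.0011 = 7673.8 m.

Δz ≈ 7670 m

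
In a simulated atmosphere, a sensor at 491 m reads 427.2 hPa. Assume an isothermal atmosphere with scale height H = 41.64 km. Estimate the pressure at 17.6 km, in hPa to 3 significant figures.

P ≈ 283 hPa

Between two levels, P₂ = P₁ exp(−Δz/H) with Δz = z₂ − z₁.
Δz = 17600 − 491.00 = 17109 m; Δz/H = 17109/41640 = 0.41088.
P₂ = 427.2 × exp(−0.41088) = 427.2 × 0.66307 = 283.26 hPa.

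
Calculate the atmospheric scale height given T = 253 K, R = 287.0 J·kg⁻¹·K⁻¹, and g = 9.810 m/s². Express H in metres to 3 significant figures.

H ≈ 7400 m

The scale height of an isothermal atmosphere is H = RT/g.
H = 287.0 × 253 / 9.810 = 72611/9.810 = 7401.7 m.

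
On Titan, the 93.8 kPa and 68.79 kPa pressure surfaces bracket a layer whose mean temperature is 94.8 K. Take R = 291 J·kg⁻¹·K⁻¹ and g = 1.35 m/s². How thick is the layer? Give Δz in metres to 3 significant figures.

Δz ≈ 6340 m

Hypsometric equation: Δz = (R T̄/g) ln(P₁/P₂).
R T̄/g = 291 × 94.8 / 1.35 = 20435 m.
ln(93.8/68.79) = ln(1.3636) = 0.31013.
Δz = 20435 × 0.31013 = 6337.5 m.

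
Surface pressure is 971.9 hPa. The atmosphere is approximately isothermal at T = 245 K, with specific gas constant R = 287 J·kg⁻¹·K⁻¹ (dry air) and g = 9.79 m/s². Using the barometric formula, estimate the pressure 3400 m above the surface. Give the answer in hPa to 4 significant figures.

Scale height: H = RT/g = 287 × 245 / 9.79 = 7182.3 m.
Barometric formula: P = P₀ exp(−z/H).
z/H = 3400.0/7182.3 = 0.47339; exp(−0.47339) = 0.62289.
P = 971.9 × 0.62289 = 605.39 hPa.

P ≈ 605.4 hPa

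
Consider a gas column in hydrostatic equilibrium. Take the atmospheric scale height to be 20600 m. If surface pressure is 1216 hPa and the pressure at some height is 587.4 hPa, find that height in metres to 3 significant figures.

z ≈ 15000 m

Invert the barometric formula: z = H ln(P₀/P).
P₀/P = 1216/587.4 = 2.0701; ln(2.0701) = 0.72760.
z = 20600 × 0.72760 = 14989 m.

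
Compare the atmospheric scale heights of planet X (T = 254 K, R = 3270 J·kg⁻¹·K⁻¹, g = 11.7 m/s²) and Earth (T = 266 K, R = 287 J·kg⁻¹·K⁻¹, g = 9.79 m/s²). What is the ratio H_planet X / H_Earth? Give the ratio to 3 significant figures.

H_planet X/H_Earth ≈ 9.10

H = RT/g for each body.
H_planet X = 3270 × 254 / 11.7 = 70990 m.
H_Earth = 287 × 266 / 9.79 = 7798.0 m.
H_planet X/H_Earth = 70990/7798.0 = 9.1036.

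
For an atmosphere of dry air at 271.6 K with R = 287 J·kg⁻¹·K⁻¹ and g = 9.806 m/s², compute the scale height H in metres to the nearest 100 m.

The scale height of an isothermal atmosphere is H = RT/g.
H = 287 × 271.6 / 9.806 = 77949/9.806 = 7949.1 m.

H ≈ 7900 m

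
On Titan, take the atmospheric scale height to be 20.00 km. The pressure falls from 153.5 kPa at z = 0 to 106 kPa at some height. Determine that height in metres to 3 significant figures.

z ≈ 7410 m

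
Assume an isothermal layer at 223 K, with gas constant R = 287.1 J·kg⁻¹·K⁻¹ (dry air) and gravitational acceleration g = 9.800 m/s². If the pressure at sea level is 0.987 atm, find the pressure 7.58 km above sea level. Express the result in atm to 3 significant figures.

Scale height: H = RT/g = 287.1 × 223 / 9.800 = 6533.0 m.
Barometric formula: P = P₀ exp(−z/H).
z/H = 7580.0/6533.0 = 1.1603; exp(−1.1603) = 0.31339.
P = 0.987 × 0.31339 = 0.30932 atm.

P ≈ 0.309 atm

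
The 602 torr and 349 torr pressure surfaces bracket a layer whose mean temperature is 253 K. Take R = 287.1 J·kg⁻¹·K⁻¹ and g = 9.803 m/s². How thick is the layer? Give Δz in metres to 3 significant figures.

Δz ≈ 4040 m

Hypsometric equation: Δz = (R T̄/g) ln(P₁/P₂).
R T̄/g = 287.1 × 253 / 9.803 = 7409.6 m.
ln(602/349) = ln(1.7249) = 0.54517.
Δz = 7409.6 × 0.54517 = 4039.5 m.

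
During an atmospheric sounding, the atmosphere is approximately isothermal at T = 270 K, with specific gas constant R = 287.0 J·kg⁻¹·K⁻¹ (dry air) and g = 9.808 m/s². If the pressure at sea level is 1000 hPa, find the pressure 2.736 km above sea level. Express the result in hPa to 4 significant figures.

P ≈ 707.3 hPa

Scale height: H = RT/g = 287.0 × 270 / 9.808 = 7900.7 m.
Barometric formula: P = P₀ exp(−z/H).
z/H = 2736.0/7900.7 = 0.34630; exp(−0.34630) = 0.70730.
P = 1000 × 0.70730 = 707.30 hPa.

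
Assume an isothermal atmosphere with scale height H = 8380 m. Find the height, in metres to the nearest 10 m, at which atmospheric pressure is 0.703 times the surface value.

z ≈ 2950 m

Set P/P₀ = exp(−z/H) = 0.703, so z = −H ln(0.703).
−ln(0.703) = 0.35240; z = 8380.0 × 0.35240 = 2953.1 m.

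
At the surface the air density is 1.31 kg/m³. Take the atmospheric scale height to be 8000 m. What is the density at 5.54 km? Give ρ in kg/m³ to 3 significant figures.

In an isothermal atmosphere, density decays like pressure: ρ = ρ₀ exp(−z/H).
z/H = 5540.0/8000.0 = 0.69250; exp(−0.69250) = 0.50032.
ρ = 1.31 × 0.50032 = 0.65542 kg/m³.

ρ ≈ 0.655 kg/m³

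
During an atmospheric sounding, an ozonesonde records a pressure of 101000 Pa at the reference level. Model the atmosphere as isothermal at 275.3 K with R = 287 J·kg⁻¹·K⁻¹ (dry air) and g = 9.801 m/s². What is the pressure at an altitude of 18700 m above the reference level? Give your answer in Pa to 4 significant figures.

P ≈ 9929 Pa

Scale height: H = RT/g = 287 × 275.3 / 9.801 = 8061.5 m.
Barometric formula: P = P₀ exp(−z/H).
z/H = 18700/8061.5 = 2.3197; exp(−2.3197) = 0.098303.
P = 101000 × 0.098303 = 9928.6 Pa.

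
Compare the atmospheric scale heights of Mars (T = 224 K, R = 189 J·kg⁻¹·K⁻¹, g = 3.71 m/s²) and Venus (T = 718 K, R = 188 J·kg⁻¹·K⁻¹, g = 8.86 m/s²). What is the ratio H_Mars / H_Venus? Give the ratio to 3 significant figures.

H = RT/g for each body.
H_Mars = 189 × 224 / 3.71 = 11411 m.
H_Venus = 188 × 718 / 8.86 = 15235 m.
H_Mars/H_Venus = 11411/15235 = 0.74900.

H_Mars/H_Venus ≈ 0.749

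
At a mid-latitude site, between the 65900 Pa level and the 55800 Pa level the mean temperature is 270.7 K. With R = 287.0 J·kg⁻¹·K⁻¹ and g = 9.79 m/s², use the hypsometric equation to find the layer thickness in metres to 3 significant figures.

Hypsometric equation: Δz = (R T̄/g) ln(P₁/P₂).
R T̄/g = 287.0 × 270.7 / 9.79 = 7935.7 m.
ln(65900/55800) = ln(1.1810) = 0.16636.
Δz = 7935.7 × 0.16636 = 1320.2 m.

Δz ≈ 1320 m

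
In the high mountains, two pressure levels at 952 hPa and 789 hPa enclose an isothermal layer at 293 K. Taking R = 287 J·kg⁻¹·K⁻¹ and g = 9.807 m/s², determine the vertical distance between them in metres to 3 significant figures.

Δz ≈ 1610 m

Hypsometric equation: Δz = (R T̄/g) ln(P₁/P₂).
R T̄/g = 287 × 293 / 9.807 = 8574.6 m.
ln(952/789) = ln(1.2066) = 0.18781.
Δz = 8574.6 × 0.18781 = 1610.4 m.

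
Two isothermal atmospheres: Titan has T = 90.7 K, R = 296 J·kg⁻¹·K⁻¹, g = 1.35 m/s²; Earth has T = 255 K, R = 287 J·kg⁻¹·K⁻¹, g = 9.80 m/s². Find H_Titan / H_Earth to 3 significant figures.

H_Titan/H_Earth ≈ 2.66

H = RT/g for each body.
H_Titan = 296 × 90.7 / 1.35 = 19887 m.
H_Earth = 287 × 255 / 9.80 = 7467.9 m.
H_Titan/H_Earth = 19887/7467.9 = 2.6630.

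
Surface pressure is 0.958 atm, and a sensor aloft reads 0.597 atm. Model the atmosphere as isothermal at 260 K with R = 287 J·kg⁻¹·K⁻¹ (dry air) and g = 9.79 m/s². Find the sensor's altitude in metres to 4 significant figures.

z ≈ 3605 m

Scale height: H = RT/g = 287 × 260 / 9.79 = 7622.1 m.
Invert the barometric formula: z = H ln(P₀/P).
P₀/P = 0.958/0.597 = 1.6047; ln(1.6047) = 0.47294.
z = 7622.1 × 0.47294 = 3604.8 m.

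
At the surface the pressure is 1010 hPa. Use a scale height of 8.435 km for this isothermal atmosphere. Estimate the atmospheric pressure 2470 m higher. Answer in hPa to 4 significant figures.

P ≈ 753.6 hPa

Barometric formula: P = P₀ exp(−z/H).
z/H = 2470.0/8435.0 = 0.29283; exp(−0.29283) = 0.74615.
P = 1010 × 0.74615 = 753.61 hPa.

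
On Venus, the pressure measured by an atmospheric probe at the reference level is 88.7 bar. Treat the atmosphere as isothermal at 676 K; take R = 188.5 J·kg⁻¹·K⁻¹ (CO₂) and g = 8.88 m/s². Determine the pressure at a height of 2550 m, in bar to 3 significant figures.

Scale height: H = RT/g = 188.5 × 676 / 8.88 = 14350 m.
Barometric formula: P = P₀ exp(−z/H).
z/H = 2550.0/14350 = 0.17770; exp(−0.17770) = 0.83719.
P = 88.7 × 0.83719 = 74.259 bar.

P ≈ 74.3 bar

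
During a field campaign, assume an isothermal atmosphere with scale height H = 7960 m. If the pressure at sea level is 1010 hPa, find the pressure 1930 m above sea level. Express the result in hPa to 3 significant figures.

P ≈ 793 hPa

Barometric formula: P = P₀ exp(−z/H).
z/H = 1930.0/7960.0 = 0.24246; exp(−0.24246) = 0.78470.
P = 1010 × 0.78470 = 792.55 hPa.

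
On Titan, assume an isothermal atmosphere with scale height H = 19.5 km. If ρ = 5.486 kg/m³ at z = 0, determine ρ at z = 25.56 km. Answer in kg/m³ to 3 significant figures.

In an isothermal atmosphere, density decays like pressure: ρ = ρ₀ exp(−z/H).
z/H = 25560/19500 = 1.3108; exp(−1.3108) = 0.26960.
ρ = 5.486 × 0.26960 = 1.4790 kg/m³.

ρ ≈ 1.48 kg/m³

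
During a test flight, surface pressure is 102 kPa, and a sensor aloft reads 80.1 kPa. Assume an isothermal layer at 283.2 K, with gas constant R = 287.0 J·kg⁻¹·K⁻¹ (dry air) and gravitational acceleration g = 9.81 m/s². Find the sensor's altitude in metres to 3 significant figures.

Scale height: H = RT/g = 287.0 × 283.2 / 9.81 = 8285.3 m.
Invert the barometric formula: z = H ln(P₀/P).
P₀/P = 102/80.1 = 1.2734; ln(1.2734) = 0.24169.
z = 8285.3 × 0.24169 = 2002.5 m.

z ≈ 2000 m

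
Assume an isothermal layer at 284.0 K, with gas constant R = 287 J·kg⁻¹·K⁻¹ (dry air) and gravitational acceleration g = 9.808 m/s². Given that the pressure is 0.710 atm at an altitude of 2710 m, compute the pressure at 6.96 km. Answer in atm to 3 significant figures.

P ≈ 0.426 atm

Scale height: H = RT/g = 287 × 284.0 / 9.808 = 8310.4 m.
Between two levels, P₂ = P₁ exp(−Δz/H) with Δz = z₂ − z₁.
Δz = 6960.0 − 2710.0 = 4250.0 m; Δz/H = 4250.0/8310.4 = 0.51141.
P₂ = 0.710 × exp(−0.51141) = 0.710 × 0.59965 = 0.42575 atm.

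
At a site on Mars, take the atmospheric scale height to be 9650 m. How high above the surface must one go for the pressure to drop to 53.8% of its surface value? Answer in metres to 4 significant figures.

Set P/P₀ = exp(−z/H) = 0.538, so z = −H ln(0.538).
−ln(0.538) = 0.61990; z = 9650.0 × 0.61990 = 5982.0 m.

z ≈ 5982 m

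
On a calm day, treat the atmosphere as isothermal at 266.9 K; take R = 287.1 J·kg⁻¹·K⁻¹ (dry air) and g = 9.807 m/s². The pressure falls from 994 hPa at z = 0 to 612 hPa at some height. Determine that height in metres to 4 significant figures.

Scale height: H = RT/g = 287.1 × 266.9 / 9.807 = 7813.5 m.
Invert the barometric formula: z = H ln(P₀/P).
P₀/P = 994/612 = 1.6242; ln(1.6242) = 0.48502.
z = 7813.5 × 0.48502 = 3789.7 m.

z ≈ 3790 m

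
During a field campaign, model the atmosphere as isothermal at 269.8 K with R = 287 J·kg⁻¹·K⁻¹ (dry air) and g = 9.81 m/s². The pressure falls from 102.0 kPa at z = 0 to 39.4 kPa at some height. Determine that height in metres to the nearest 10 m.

Scale height: H = RT/g = 287 × 269.8 / 9.81 = 7893.2 m.
Invert the barometric formula: z = H ln(P₀/P).
P₀/P = 102.0/39.4 = 2.5888; ln(2.5888) = 0.95119.
z = 7893.2 × 0.95119 = 7507.9 m.

z ≈ 7510 m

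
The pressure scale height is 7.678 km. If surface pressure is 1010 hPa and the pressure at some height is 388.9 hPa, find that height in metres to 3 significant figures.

z ≈ 7330 m

Invert the barometric formula: z = H ln(P₀/P).
P₀/P = 1010/388.9 = 2.5971; ln(2.5971) = 0.95440.
z = 7678.0 × 0.95440 = 7327.9 m.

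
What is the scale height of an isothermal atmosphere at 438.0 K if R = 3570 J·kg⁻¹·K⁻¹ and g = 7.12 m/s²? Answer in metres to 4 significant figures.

H ≈ 219600 m

The scale height of an isothermal atmosphere is H = RT/g.
H = 3570 × 438.0 / 7.12 = 1563700/7.12 = 219620 m.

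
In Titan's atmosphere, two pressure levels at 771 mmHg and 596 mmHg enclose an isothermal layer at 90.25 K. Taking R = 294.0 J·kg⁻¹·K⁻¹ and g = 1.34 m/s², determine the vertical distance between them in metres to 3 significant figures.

Hypsometric equation: Δz = (R T̄/g) ln(P₁/P₂).
R T̄/g = 294.0 × 90.25 / 1.34 = 19801 m.
ln(771/596) = ln(1.2936) = 0.25743.
Δz = 19801 × 0.25743 = 5097.4 m.

Δz ≈ 5100 m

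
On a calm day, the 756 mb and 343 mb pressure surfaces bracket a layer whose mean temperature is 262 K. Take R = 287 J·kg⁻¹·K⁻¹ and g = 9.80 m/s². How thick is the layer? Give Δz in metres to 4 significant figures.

Δz ≈ 6064 m

Hypsometric equation: Δz = (R T̄/g) ln(P₁/P₂).
R T̄/g = 287 × 262 / 9.80 = 7672.9 m.
ln(756/343) = ln(2.2041) = 0.79032.
Δz = 7672.9 × 0.79032 = 6064.0 m.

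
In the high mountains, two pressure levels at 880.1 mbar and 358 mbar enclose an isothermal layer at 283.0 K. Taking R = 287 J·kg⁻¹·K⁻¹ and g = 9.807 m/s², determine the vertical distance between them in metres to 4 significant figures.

Δz ≈ 7450 m

Hypsometric equation: Δz = (R T̄/g) ln(P₁/P₂).
R T̄/g = 287 × 283.0 / 9.807 = 8281.9 m.
ln(880.1/358) = ln(2.4584) = 0.89951.
Δz = 8281.9 × 0.89951 = 7449.7 m.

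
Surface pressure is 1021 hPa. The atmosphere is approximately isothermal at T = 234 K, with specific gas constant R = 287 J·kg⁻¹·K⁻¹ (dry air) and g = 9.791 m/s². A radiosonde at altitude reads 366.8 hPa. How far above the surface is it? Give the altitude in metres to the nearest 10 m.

z ≈ 7020 m

Scale height: H = RT/g = 287 × 234 / 9.791 = 6859.2 m.
Invert the barometric formula: z = H ln(P₀/P).
P₀/P = 1021/366.8 = 2.7835; ln(2.7835) = 1.0237.
z = 6859.2 × 1.0237 = 7021.8 m.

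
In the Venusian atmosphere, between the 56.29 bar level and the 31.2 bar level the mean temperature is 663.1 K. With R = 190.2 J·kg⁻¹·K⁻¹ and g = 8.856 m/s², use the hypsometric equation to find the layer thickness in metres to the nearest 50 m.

Hypsometric equation: Δz = (R T̄/g) ln(P₁/P₂).
R T̄/g = 190.2 × 663.1 / 8.856 = 14241 m.
ln(56.29/31.2) = ln(1.8042) = 0.59012.
Δz = 14241 × 0.59012 = 8403.9 m.

Δz ≈ 8400 m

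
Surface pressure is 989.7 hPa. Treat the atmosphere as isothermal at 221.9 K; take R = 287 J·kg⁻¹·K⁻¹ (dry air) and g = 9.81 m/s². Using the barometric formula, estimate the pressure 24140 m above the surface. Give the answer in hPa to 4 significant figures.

P ≈ 24.02 hPa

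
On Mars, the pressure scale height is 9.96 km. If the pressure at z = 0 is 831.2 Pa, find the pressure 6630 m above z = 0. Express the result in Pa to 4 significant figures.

P ≈ 427.2 Pa

Barometric formula: P = P₀ exp(−z/H).
z/H = 6630.0/9960.0 = 0.66566; exp(−0.66566) = 0.51393.
P = 831.2 × 0.51393 = 427.18 Pa.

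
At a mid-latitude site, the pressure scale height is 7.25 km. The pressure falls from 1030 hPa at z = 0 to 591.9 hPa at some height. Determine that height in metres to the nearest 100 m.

Invert the barometric formula: z = H ln(P₀/P).
P₀/P = 1030/591.9 = 1.7402; ln(1.7402) = 0.55400.
z = 7250.0 × 0.55400 = 4016.5 m.

z ≈ 4000 m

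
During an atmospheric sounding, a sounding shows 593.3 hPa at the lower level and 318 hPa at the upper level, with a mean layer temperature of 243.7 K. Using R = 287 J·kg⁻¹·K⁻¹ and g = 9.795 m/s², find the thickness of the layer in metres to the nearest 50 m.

Hypsometric equation: Δz = (R T̄/g) ln(P₁/P₂).
R T̄/g = 287 × 243.7 / 9.795 = 7140.6 m.
ln(593.3/318) = ln(1.8657) = 0.62364.
Δz = 7140.6 × 0.62364 = 4453.2 m.

Δz ≈ 4450 m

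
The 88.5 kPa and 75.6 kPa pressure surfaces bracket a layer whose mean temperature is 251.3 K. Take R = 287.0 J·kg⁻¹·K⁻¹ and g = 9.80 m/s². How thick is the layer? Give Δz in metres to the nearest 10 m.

Δz ≈ 1160 m

Hypsometric equation: Δz = (R T̄/g) ln(P₁/P₂).
R T̄/g = 287.0 × 251.3 / 9.80 = 7359.5 m.
ln(88.5/75.6) = ln(1.1706) = 0.15752.
Δz = 7359.5 × 0.15752 = 1159.3 m.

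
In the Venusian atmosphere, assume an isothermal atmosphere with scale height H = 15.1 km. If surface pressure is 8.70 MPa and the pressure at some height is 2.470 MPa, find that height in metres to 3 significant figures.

z ≈ 19000 m

Invert the barometric formula: z = H ln(P₀/P).
P₀/P = 8.70/2.470 = 3.5223; ln(3.5223) = 1.2591.
z = 15100 × 1.2591 = 19012 m.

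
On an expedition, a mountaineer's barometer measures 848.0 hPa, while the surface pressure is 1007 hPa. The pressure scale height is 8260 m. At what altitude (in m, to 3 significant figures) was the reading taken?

z ≈ 1420 m

Invert the barometric formula: z = H ln(P₀/P).
P₀/P = 1007/848.0 = 1.1875; ln(1.1875) = 0.17185.
z = 8260.0 × 0.17185 = 1419.5 m.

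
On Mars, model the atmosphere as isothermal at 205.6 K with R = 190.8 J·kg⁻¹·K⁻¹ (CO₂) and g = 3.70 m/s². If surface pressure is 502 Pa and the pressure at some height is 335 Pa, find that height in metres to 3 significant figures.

Scale height: H = RT/g = 190.8 × 205.6 / 3.70 = 10602 m.
Invert the barometric formula: z = H ln(P₀/P).
P₀/P = 502/335 = 1.4985; ln(1.4985) = 0.40446.
z = 10602 × 0.40446 = 4288.1 m.

z ≈ 4290 m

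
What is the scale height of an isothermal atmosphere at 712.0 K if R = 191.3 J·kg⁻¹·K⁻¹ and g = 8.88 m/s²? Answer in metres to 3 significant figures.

H ≈ 15300 m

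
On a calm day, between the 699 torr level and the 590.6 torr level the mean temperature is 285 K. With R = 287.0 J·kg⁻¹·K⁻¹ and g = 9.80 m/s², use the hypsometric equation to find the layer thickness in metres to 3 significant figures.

Δz ≈ 1410 m

Hypsometric equation: Δz = (R T̄/g) ln(P₁/P₂).
R T̄/g = 287.0 × 285 / 9.80 = 8346.4 m.
ln(699/590.6) = ln(1.1835) = 0.16848.
Δz = 8346.4 × 0.16848 = 1406.2 m.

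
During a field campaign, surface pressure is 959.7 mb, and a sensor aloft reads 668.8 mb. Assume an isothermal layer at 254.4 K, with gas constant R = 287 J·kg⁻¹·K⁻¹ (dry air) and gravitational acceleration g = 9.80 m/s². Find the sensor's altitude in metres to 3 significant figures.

Scale height: H = RT/g = 287 × 254.4 / 9.80 = 7450.3 m.
Invert the barometric formula: z = H ln(P₀/P).
P₀/P = 959.7/668.8 = 1.4350; ln(1.4350) = 0.36116.
z = 7450.3 × 0.36116 = 2690.8 m.

z ≈ 2690 m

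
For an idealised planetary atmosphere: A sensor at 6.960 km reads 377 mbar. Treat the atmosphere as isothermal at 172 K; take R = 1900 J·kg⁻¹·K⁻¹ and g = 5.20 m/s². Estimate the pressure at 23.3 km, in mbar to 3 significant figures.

Scale height: H = RT/g = 1900 × 172 / 5.20 = 62846 m.
Between two levels, P₂ = P₁ exp(−Δz/H) with Δz = z₂ − z₁.
Δz = 23300 − 6960.0 = 16340 m; Δz/H = 16340/62846 = 0.26000.
P₂ = 377 × exp(−0.26000) = 377 × 0.77105 = 290.69 mbar.

P ≈ 291 mbar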